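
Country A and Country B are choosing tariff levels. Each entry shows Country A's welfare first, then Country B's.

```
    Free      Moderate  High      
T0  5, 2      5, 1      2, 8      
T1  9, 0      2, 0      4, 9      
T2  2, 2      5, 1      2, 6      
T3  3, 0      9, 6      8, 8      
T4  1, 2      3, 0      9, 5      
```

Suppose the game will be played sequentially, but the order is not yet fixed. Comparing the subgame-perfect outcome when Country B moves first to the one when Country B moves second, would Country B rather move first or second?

If Country A leads: Country B's best replies are T0→High, T1→High, T2→High, T3→High, T4→High; Country A's induced payoffs 2, 4, 2, 8, 9; outcome (T4, High), payoffs (9, 5).
If Country B leads: Country A's best replies are Free→T1, Moderate→T3, High→T4; Country B's induced payoffs 0, 6, 5; outcome (T3, Moderate), payoffs (9, 6).
Country B gets 6 moving first and 5 moving second, so Country B prefers to move first.

first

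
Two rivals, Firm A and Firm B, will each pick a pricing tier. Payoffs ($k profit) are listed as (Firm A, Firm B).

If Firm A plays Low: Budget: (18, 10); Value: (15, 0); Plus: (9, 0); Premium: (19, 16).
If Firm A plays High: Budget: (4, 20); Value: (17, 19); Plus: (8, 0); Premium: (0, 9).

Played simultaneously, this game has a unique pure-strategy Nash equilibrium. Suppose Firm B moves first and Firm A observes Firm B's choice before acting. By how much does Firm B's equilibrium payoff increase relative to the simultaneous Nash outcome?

Backward induction with Firm B moving first.
- Budget → Firm A plays Low (best of 18, 4); Firm B gets 10.
- Value → Firm A plays High (best of 15, 17); Firm B gets 19.
- Plus → Firm A plays Low (best of 9, 8); Firm B gets 0.
- Premium → Firm A plays Low (best of 19, 0); Firm B gets 16.
Firm B's induced payoffs are 10, 19, 0, 16, so Firm B commits to Value. Subgame-perfect outcome: (High, Value) with payoffs (17, 19).
Now find the simultaneous Nash equilibrium.
Firm A's best replies: Budget→Low; Value→High; Plus→Low; Premium→Low.
Firm B's best replies: Low→Premium; High→Budget.
The unique mutual best reply is (Low, Premium), giving (19, 16).
Firm B's commitment gain: 19 − 16 = 3.

3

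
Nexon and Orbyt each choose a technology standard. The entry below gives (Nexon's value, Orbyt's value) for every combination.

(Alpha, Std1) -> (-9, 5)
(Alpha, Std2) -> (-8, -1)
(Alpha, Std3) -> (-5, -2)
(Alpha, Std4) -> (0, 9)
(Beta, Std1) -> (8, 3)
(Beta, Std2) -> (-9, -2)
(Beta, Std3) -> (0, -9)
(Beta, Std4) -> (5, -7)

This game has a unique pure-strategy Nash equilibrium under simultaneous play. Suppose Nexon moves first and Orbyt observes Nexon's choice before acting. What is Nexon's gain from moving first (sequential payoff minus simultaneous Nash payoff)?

Orbyt best-responds to each possible Nexon move:
- Alpha: Orbyt compares 5, -1, -2, 9 and picks Std4; Nexon would get 0.
- Beta: Orbyt compares 3, -2, -9, -7 and picks Std1; Nexon would get 8.
Nexon's induced payoffs are 0, 8, so Nexon commits to Beta. Subgame-perfect outcome: (Beta, Std1) with payoffs (8, 3).
For the simultaneous game, intersect best replies.
Nexon's best replies: Std1→Beta; Std2→Alpha; Std3→Beta; Std4→Beta.
Orbyt's best replies: Alpha→Std4; Beta→Std1.
The unique mutual best reply is (Beta, Std1), giving (8, 3).
Nexon's commitment gain: 8 − 8 = 0.

0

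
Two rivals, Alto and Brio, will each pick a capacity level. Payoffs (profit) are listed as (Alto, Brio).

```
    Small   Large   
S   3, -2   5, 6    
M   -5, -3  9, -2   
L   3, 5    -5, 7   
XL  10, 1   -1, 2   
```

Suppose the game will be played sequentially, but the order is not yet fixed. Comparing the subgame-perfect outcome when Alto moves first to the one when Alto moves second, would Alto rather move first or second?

If Alto leads: Brio's best replies are S→Large, M→Large, L→Large, XL→Large; Alto's induced payoffs 5, 9, -5, -1; outcome (M, Large), payoffs (9, -2).
If Brio leads: Alto's best replies are Small→XL, Large→M; Brio's induced payoffs 1, -2; outcome (XL, Small), payoffs (10, 1).
Alto gets 9 moving first and 10 moving second, so Alto prefers to move second.

second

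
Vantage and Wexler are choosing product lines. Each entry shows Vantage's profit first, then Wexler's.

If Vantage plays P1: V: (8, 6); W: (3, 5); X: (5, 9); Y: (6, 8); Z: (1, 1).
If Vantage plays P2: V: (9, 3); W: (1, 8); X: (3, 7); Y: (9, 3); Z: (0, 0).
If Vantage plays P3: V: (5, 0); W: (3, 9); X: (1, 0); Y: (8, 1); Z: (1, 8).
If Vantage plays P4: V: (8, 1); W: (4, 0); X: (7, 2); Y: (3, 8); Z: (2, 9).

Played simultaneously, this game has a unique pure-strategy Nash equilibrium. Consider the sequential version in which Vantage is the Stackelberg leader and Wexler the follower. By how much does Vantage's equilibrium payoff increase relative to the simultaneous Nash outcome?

3

Solve by backward induction (Vantage leads).
- P1 → Wexler plays X (best of 6, 5, 9, 8, 1); Vantage gets 5.
- P2 → Wexler plays W (best of 3, 8, 7, 3, 0); Vantage gets 1.
- P3 → Wexler plays W (best of 0, 9, 0, 1, 8); Vantage gets 3.
- P4 → Wexler plays Z (best of 1, 0, 2, 8, 9); Vantage gets 2.
Maximizing over 5, 1, 3, 2, Vantage chooses P1. Subgame-perfect outcome: (P1, X) with payoffs (5, 9).
Now find the simultaneous Nash equilibrium.
Vantage's best replies: V→P2; W→P4; X→P4; Y→P2; Z→P4.
Wexler's best replies: P1→X; P2→W; P3→W; P4→Z.
Only (P4, Z) has each player best-responding; Nash payoffs (2, 9).
Vantage's commitment gain: 5 − 2 = 3.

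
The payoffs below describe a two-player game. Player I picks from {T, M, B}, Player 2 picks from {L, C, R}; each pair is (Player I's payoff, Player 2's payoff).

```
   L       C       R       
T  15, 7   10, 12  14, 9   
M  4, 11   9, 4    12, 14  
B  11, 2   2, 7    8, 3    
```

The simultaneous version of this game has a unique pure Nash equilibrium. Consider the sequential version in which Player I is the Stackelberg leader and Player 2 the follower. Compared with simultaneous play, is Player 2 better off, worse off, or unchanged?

better off

Solve by backward induction (Player I leads).
- T: BR = C, leader payoff 10.
- M: BR = R, leader payoff 12.
- B: BR = C, leader payoff 2.
Maximizing over 10, 12, 2, Player I chooses M. Subgame-perfect outcome: (M, R) with payoffs (12, 14).
For the simultaneous game, intersect best replies.
Player I's best replies: L→T; C→T; R→T.
Player 2's best replies: T→C; M→R; B→C.
The unique mutual best reply is (T, C), giving (10, 12).
Player 2 earns 14 sequentially versus 12 at the Nash outcome: better off.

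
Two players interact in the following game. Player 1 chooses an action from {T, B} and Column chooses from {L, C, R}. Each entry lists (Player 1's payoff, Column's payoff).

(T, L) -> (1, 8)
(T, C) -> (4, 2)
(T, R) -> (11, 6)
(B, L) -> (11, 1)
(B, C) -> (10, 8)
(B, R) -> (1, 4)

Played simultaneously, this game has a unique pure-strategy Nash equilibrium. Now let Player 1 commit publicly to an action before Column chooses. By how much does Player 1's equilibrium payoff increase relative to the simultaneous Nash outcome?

0

Backward induction with Player 1 moving first.
- T → Column plays L (best of 8, 2, 6); Player 1 gets 1.
- B → Column plays C (best of 1, 8, 4); Player 1 gets 10.
Among 1, 10, the best is 10 at B. Subgame-perfect outcome: (B, C) with payoffs (10, 8).
Under simultaneous play:
Player 1's best replies: L→B; C→B; R→T.
Column's best replies: T→L; B→C.
Only (B, C) has each player best-responding; Nash payoffs (10, 8).
Player 1's commitment gain: 10 − 10 = 0.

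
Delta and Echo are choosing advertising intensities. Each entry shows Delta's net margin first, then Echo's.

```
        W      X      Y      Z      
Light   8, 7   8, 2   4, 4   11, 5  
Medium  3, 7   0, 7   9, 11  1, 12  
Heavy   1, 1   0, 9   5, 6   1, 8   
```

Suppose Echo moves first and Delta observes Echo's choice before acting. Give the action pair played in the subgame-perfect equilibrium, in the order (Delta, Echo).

Delta best-responds to each possible Echo move:
- W → Delta plays Light (best of 8, 3, 1); Echo gets 7.
- X → Delta plays Light (best of 8, 0, 0); Echo gets 2.
- Y → Delta plays Medium (best of 4, 9, 5); Echo gets 11.
- Z → Delta plays Light (best of 11, 1, 1); Echo gets 5.
Among 7, 2, 11, 5, the best is 11 at Y. Subgame-perfect outcome: (Medium, Y) with payoffs (9, 11).

(Medium, Y)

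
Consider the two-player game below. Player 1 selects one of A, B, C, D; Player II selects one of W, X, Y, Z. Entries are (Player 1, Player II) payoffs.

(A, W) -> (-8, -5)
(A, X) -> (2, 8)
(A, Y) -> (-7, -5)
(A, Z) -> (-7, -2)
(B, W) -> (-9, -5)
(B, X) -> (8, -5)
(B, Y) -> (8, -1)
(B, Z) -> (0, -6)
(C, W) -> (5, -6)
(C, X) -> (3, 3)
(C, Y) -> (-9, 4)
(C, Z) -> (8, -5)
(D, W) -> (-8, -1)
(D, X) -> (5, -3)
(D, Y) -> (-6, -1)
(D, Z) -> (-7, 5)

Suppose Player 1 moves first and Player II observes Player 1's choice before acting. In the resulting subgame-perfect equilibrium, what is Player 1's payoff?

Solve by backward induction (Player 1 leads).
- A: BR = X, leader payoff 2.
- B: BR = Y, leader payoff 8.
- C: BR = Y, leader payoff -9.
- D: BR = Z, leader payoff -7.
Player 1's induced payoffs are 2, 8, -9, -7, so Player 1 commits to B. Subgame-perfect outcome: (B, Y) with payoffs (8, -1).

8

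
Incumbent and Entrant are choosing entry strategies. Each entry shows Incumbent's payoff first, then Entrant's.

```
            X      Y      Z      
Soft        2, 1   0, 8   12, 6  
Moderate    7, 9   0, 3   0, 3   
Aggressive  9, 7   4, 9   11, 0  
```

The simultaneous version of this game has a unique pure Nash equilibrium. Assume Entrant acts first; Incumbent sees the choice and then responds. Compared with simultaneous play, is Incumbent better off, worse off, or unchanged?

Incumbent best-responds to each possible Entrant move:
- X: Incumbent compares 2, 7, 9 and picks Aggressive; Entrant would get 7.
- Y: Incumbent compares 0, 0, 4 and picks Aggressive; Entrant would get 9.
- Z: Incumbent compares 12, 0, 11 and picks Soft; Entrant would get 6.
Entrant's induced payoffs are 7, 9, 6, so Entrant commits to Y. Subgame-perfect outcome: (Aggressive, Y) with payoffs (4, 9).
Now find the simultaneous Nash equilibrium.
Incumbent's best replies: X→Aggressive; Y→Aggressive; Z→Soft.
Entrant's best replies: Soft→Y; Moderate→X; Aggressive→Y.
The unique mutual best reply is (Aggressive, Y), giving (4, 9).
Incumbent earns 4 sequentially versus 4 at the Nash outcome: unchanged.

unchanged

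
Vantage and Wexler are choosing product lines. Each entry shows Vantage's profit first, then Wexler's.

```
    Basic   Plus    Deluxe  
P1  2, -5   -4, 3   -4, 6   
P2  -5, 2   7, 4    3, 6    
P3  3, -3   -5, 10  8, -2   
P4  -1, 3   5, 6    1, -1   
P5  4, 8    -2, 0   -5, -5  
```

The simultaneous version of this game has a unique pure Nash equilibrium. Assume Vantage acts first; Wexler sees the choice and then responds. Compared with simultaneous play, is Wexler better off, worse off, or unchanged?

Backward induction with Vantage moving first.
- P1: Wexler compares -5, 3, 6 and picks Deluxe; Vantage would get -4.
- P2: Wexler compares 2, 4, 6 and picks Deluxe; Vantage would get 3.
- P3: Wexler compares -3, 10, -2 and picks Plus; Vantage would get -5.
- P4: Wexler compares 3, 6, -1 and picks Plus; Vantage would get 5.
- P5: Wexler compares 8, 0, -5 and picks Basic; Vantage would get 4.
Vantage's induced payoffs are -4, 3, -5, 5, 4, so Vantage commits to P4. Subgame-perfect outcome: (P4, Plus) with payoffs (5, 6).
Under simultaneous play:
Vantage's best replies: Basic→P5; Plus→P2; Deluxe→P3.
Wexler's best replies: P1→Deluxe; P2→Deluxe; P3→Plus; P4→Plus; P5→Basic.
Only (P5, Basic) has each player best-responding; Nash payoffs (4, 8).
Wexler earns 6 sequentially versus 8 at the Nash outcome: worse off.

worse off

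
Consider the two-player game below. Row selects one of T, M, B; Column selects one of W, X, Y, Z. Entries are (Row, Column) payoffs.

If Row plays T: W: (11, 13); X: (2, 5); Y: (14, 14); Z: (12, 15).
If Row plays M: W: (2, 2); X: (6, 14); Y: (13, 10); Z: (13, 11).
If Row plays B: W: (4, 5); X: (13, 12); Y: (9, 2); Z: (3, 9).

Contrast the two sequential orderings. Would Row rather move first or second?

If Row leads: Column's best replies are T→Z, M→X, B→X; Row's induced payoffs 12, 6, 13; outcome (B, X), payoffs (13, 12).
If Column leads: Row's best replies are W→T, X→B, Y→T, Z→M; Column's induced payoffs 13, 12, 14, 11; outcome (T, Y), payoffs (14, 14).
Row gets 13 moving first and 14 moving second, so Row prefers to move second.

second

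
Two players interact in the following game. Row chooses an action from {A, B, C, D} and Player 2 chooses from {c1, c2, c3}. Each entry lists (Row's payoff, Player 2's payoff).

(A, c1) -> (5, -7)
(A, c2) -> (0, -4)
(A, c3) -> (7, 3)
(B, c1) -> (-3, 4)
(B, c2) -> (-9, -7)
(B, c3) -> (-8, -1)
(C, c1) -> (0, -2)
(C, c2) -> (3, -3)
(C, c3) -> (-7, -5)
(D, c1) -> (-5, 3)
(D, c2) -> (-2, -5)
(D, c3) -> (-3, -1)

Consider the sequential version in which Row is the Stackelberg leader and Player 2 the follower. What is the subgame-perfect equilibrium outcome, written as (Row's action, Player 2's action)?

(A, c3)

Work backward from Player 2's decision.
- A: BR = c3, leader payoff 7.
- B: BR = c1, leader payoff -3.
- C: BR = c1, leader payoff 0.
- D: BR = c1, leader payoff -5.
Row's induced payoffs are 7, -3, 0, -5, so Row commits to A. Subgame-perfect outcome: (A, c3) with payoffs (7, 3).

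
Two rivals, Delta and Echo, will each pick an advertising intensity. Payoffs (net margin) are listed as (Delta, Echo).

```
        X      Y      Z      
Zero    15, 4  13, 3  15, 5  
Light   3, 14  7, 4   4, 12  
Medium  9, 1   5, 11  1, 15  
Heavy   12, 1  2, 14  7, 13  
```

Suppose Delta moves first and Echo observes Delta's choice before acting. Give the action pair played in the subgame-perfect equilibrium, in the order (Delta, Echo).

(Zero, Z)

Backward induction with Delta moving first.
- Zero: Echo compares 4, 3, 5 and picks Z; Delta would get 15.
- Light: Echo compares 14, 4, 12 and picks X; Delta would get 3.
- Medium: Echo compares 1, 11, 15 and picks Z; Delta would get 1.
- Heavy: Echo compares 1, 14, 13 and picks Y; Delta would get 2.
Maximizing over 15, 3, 1, 2, Delta chooses Zero. Subgame-perfect outcome: (Zero, Z) with payoffs (15, 5).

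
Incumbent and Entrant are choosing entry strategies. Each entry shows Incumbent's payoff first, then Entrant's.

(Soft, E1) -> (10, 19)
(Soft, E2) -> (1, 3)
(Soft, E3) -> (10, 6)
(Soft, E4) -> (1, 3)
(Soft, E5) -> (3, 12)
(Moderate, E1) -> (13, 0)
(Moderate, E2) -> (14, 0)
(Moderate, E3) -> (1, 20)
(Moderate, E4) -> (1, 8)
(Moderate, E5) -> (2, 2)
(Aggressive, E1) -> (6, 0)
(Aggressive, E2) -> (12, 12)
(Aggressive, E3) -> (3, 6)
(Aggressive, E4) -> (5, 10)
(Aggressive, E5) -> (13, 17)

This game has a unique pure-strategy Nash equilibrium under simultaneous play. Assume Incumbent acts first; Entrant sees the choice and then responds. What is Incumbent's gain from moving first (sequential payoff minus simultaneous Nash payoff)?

Work backward from Entrant's decision.
- Soft → Entrant plays E1 (best of 19, 3, 6, 3, 12); Incumbent gets 10.
- Moderate → Entrant plays E3 (best of 0, 0, 20, 8, 2); Incumbent gets 1.
- Aggressive → Entrant plays E5 (best of 0, 12, 6, 10, 17); Incumbent gets 13.
Maximizing over 10, 1, 13, Incumbent chooses Aggressive. Subgame-perfect outcome: (Aggressive, E5) with payoffs (13, 17).
Under simultaneous play:
Incumbent's best replies: E1→Moderate; E2→Moderate; E3→Soft; E4→Aggressive; E5→Aggressive.
Entrant's best replies: Soft→E1; Moderate→E3; Aggressive→E5.
Only (Aggressive, E5) has each player best-responding; Nash payoffs (13, 17).
Incumbent's commitment gain: 13 − 13 = 0.

0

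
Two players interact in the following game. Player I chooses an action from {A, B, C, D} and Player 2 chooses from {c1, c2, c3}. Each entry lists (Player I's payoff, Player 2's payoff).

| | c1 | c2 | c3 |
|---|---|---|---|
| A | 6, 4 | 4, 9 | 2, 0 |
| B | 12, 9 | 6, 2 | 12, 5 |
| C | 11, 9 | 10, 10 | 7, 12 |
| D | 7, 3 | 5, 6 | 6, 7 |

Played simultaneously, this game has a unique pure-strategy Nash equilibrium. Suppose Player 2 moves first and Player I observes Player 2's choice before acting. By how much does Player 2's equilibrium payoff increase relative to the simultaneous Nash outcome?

1

Work backward from Player I's decision.
- c1 → Player I plays B (best of 6, 12, 11, 7); Player 2 gets 9.
- c2 → Player I plays C (best of 4, 6, 10, 5); Player 2 gets 10.
- c3 → Player I plays B (best of 2, 12, 7, 6); Player 2 gets 5.
Maximizing over 9, 10, 5, Player 2 chooses c2. Subgame-perfect outcome: (C, c2) with payoffs (10, 10).
For the simultaneous game, intersect best replies.
Player I's best replies: c1→B; c2→C; c3→B.
Player 2's best replies: A→c2; B→c1; C→c3; D→c3.
The unique mutual best reply is (B, c1), giving (12, 9).
Player 2's commitment gain: 10 − 9 = 1.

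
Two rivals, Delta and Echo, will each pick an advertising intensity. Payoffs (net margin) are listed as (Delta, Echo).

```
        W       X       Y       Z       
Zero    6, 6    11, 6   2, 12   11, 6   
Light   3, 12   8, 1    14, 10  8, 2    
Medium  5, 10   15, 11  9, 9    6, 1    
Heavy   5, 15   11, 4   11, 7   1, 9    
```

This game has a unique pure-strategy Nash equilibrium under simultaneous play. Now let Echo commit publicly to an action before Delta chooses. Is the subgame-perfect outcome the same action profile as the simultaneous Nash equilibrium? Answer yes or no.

yes

Delta best-responds to each possible Echo move:
- W → Delta plays Zero (best of 6, 3, 5, 5); Echo gets 6.
- X → Delta plays Medium (best of 11, 8, 15, 11); Echo gets 11.
- Y → Delta plays Light (best of 2, 14, 9, 11); Echo gets 10.
- Z → Delta plays Zero (best of 11, 8, 6, 1); Echo gets 6.
Echo's induced payoffs are 6, 11, 10, 6, so Echo commits to X. Subgame-perfect outcome: (Medium, X) with payoffs (15, 11).
Under simultaneous play:
Delta's best replies: W→Zero; X→Medium; Y→Light; Z→Zero.
Echo's best replies: Zero→Y; Light→W; Medium→X; Heavy→W.
The unique mutual best reply is (Medium, X), giving (15, 11).
Sequential outcome (Medium, X) coincides with the Nash profile (Medium, X).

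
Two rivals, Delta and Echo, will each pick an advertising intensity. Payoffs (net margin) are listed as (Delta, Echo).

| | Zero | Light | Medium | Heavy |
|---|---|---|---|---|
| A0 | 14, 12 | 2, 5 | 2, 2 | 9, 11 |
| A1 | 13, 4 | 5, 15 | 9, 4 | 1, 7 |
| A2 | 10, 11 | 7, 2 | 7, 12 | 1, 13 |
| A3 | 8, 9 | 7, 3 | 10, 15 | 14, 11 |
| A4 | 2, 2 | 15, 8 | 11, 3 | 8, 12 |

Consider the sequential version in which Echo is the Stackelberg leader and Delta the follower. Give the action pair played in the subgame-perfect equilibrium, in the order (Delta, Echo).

Solve by backward induction (Echo leads).
- Zero → Delta plays A0 (best of 14, 13, 10, 8, 2); Echo gets 12.
- Light → Delta plays A4 (best of 2, 5, 7, 7, 15); Echo gets 8.
- Medium → Delta plays A4 (best of 2, 9, 7, 10, 11); Echo gets 3.
- Heavy → Delta plays A3 (best of 9, 1, 1, 14, 8); Echo gets 11.
Among 12, 8, 3, 11, the best is 12 at Zero. Subgame-perfect outcome: (A0, Zero) with payoffs (14, 12).

(A0, Zero)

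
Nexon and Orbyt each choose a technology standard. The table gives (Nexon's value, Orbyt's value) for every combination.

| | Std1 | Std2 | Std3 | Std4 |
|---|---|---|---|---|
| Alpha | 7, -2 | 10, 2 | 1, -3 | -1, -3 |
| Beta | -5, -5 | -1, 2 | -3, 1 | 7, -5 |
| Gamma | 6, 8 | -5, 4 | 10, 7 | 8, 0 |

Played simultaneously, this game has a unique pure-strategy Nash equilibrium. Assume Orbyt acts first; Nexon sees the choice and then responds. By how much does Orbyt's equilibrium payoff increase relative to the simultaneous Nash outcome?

5

Nexon best-responds to each possible Orbyt move:
- Std1: BR = Alpha, leader payoff -2.
- Std2: BR = Alpha, leader payoff 2.
- Std3: BR = Gamma, leader payoff 7.
- Std4: BR = Gamma, leader payoff 0.
Orbyt's induced payoffs are -2, 2, 7, 0, so Orbyt commits to Std3. Subgame-perfect outcome: (Gamma, Std3) with payoffs (10, 7).
Now find the simultaneous Nash equilibrium.
Nexon's best replies: Std1→Alpha; Std2→Alpha; Std3→Gamma; Std4→Gamma.
Orbyt's best replies: Alpha→Std2; Beta→Std2; Gamma→Std1.
Only (Alpha, Std2) has each player best-responding; Nash payoffs (10, 2).
Orbyt's commitment gain: 7 − 2 = 5.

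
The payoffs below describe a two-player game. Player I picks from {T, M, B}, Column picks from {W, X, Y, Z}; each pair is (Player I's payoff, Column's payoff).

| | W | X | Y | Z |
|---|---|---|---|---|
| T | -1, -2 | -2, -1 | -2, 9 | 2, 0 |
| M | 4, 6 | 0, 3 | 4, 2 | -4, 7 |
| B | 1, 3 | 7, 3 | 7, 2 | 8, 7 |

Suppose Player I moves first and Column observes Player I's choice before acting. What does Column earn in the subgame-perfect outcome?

7

Solve by backward induction (Player I leads).
- T: Column compares -2, -1, 9, 0 and picks Y; Player I would get -2.
- M: Column compares 6, 3, 2, 7 and picks Z; Player I would get -4.
- B: Column compares 3, 3, 2, 7 and picks Z; Player I would get 8.
Player I's induced payoffs are -2, -4, 8, so Player I commits to B. Subgame-perfect outcome: (B, Z) with payoffs (8, 7).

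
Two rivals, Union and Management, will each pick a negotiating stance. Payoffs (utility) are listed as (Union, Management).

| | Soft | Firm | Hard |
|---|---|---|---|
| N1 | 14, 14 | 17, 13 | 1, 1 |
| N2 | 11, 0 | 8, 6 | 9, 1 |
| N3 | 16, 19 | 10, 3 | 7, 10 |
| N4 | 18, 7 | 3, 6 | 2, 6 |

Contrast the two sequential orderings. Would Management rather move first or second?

first

If Union leads: Management's best replies are N1→Soft, N2→Firm, N3→Soft, N4→Soft; Union's induced payoffs 14, 8, 16, 18; outcome (N4, Soft), payoffs (18, 7).
If Management leads: Union's best replies are Soft→N4, Firm→N1, Hard→N2; Management's induced payoffs 7, 13, 1; outcome (N1, Firm), payoffs (17, 13).
Management gets 13 moving first and 7 moving second, so Management prefers to move first.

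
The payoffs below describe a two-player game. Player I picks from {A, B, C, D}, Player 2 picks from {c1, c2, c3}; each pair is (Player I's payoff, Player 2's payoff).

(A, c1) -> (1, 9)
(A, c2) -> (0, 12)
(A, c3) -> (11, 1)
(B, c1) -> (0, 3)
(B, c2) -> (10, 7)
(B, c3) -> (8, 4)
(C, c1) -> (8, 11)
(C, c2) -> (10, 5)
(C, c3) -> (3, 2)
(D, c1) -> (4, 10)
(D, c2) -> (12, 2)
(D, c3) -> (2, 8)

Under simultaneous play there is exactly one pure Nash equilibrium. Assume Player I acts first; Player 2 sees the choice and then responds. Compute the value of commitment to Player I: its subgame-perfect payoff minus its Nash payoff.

2

Player 2 best-responds to each possible Player I move:
- A: BR = c2, leader payoff 0.
- B: BR = c2, leader payoff 10.
- C: BR = c1, leader payoff 8.
- D: BR = c1, leader payoff 4.
Among 0, 10, 8, 4, the best is 10 at B. Subgame-perfect outcome: (B, c2) with payoffs (10, 7).
Under simultaneous play:
Player I's best replies: c1→C; c2→D; c3→A.
Player 2's best replies: A→c2; B→c2; C→c1; D→c1.
Only (C, c1) has each player best-responding; Nash payoffs (8, 11).
Player I's commitment gain: 10 − 8 = 2.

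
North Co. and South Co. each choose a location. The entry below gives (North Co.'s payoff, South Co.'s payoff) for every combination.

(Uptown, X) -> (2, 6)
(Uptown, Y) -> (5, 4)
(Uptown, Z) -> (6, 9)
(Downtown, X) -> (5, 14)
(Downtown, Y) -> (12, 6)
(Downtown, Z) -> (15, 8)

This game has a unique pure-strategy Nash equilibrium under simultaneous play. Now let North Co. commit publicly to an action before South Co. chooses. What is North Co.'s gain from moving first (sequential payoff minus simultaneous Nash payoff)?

1

Solve by backward induction (North Co. leads).
- Uptown: BR = Z, leader payoff 6.
- Downtown: BR = X, leader payoff 5.
Maximizing over 6, 5, North Co. chooses Uptown. Subgame-perfect outcome: (Uptown, Z) with payoffs (6, 9).
Now find the simultaneous Nash equilibrium.
North Co.'s best replies: X→Downtown; Y→Downtown; Z→Downtown.
South Co.'s best replies: Uptown→Z; Downtown→X.
The unique mutual best reply is (Downtown, X), giving (5, 14).
North Co.'s commitment gain: 6 − 5 = 1.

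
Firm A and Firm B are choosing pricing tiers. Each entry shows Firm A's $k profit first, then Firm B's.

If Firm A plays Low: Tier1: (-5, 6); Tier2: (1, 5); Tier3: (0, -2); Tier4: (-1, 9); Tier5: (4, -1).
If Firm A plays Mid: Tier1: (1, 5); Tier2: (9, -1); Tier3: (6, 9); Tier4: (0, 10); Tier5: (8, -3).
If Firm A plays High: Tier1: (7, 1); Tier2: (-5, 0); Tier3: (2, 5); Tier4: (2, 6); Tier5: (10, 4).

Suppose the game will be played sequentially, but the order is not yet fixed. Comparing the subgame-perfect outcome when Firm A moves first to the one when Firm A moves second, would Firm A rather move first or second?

second

If Firm A leads: Firm B's best replies are Low→Tier4, Mid→Tier4, High→Tier4; Firm A's induced payoffs -1, 0, 2; outcome (High, Tier4), payoffs (2, 6).
If Firm B leads: Firm A's best replies are Tier1→High, Tier2→Mid, Tier3→Mid, Tier4→High, Tier5→High; Firm B's induced payoffs 1, -1, 9, 6, 4; outcome (Mid, Tier3), payoffs (6, 9).
Firm A gets 2 moving first and 6 moving second, so Firm A prefers to move second.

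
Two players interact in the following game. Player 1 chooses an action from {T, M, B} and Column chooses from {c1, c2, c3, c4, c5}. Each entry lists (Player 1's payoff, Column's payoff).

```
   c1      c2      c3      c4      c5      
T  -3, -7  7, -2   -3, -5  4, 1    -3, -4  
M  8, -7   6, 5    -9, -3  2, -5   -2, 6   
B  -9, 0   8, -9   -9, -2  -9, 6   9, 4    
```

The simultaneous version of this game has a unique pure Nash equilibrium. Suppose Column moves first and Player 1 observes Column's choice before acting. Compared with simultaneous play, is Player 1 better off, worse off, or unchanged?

better off

Player 1 best-responds to each possible Column move:
- c1: BR = M, leader payoff -7.
- c2: BR = B, leader payoff -9.
- c3: BR = T, leader payoff -5.
- c4: BR = T, leader payoff 1.
- c5: BR = B, leader payoff 4.
Among -7, -9, -5, 1, 4, the best is 4 at c5. Subgame-perfect outcome: (B, c5) with payoffs (9, 4).
Under simultaneous play:
Player 1's best replies: c1→M; c2→B; c3→T; c4→T; c5→B.
Column's best replies: T→c4; M→c5; B→c4.
Only (T, c4) has each player best-responding; Nash payoffs (4, 1).
Player 1 earns 9 sequentially versus 4 at the Nash outcome: better off.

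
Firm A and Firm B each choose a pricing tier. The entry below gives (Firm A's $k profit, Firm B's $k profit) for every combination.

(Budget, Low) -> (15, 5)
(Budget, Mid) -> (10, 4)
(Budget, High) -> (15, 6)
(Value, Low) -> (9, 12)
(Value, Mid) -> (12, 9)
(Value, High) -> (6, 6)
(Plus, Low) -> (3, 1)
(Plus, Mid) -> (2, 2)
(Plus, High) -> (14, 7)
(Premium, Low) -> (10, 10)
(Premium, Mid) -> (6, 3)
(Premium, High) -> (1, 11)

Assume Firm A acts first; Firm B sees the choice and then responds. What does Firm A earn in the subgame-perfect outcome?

15

Solve by backward induction (Firm A leads).
- Budget: BR = High, leader payoff 15.
- Value: BR = Low, leader payoff 9.
- Plus: BR = High, leader payoff 14.
- Premium: BR = High, leader payoff 1.
Firm A's induced payoffs are 15, 9, 14, 1, so Firm A commits to Budget. Subgame-perfect outcome: (Budget, High) with payoffs (15, 6).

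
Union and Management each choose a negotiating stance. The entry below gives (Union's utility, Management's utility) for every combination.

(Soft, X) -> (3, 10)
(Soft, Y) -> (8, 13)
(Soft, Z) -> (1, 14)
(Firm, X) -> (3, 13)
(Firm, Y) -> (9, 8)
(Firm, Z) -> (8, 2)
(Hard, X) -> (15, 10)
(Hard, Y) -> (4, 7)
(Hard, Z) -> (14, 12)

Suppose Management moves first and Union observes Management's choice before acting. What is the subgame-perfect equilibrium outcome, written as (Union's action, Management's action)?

Solve by backward induction (Management leads).
- X: BR = Hard, leader payoff 10.
- Y: BR = Firm, leader payoff 8.
- Z: BR = Hard, leader payoff 12.
Management's induced payoffs are 10, 8, 12, so Management commits to Z. Subgame-perfect outcome: (Hard, Z) with payoffs (14, 12).

(Hard, Z)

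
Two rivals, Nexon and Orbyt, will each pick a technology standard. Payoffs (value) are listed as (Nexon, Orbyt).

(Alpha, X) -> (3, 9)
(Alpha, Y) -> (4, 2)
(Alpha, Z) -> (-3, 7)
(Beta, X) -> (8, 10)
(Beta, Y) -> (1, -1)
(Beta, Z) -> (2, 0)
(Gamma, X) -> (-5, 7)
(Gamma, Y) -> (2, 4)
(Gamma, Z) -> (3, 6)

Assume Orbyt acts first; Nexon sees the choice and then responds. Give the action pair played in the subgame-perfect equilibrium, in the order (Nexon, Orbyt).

(Beta, X)

Backward induction with Orbyt moving first.
- X: Nexon compares 3, 8, -5 and picks Beta; Orbyt would get 10.
- Y: Nexon compares 4, 1, 2 and picks Alpha; Orbyt would get 2.
- Z: Nexon compares -3, 2, 3 and picks Gamma; Orbyt would get 6.
Orbyt's induced payoffs are 10, 2, 6, so Orbyt commits to X. Subgame-perfect outcome: (Beta, X) with payoffs (8, 10).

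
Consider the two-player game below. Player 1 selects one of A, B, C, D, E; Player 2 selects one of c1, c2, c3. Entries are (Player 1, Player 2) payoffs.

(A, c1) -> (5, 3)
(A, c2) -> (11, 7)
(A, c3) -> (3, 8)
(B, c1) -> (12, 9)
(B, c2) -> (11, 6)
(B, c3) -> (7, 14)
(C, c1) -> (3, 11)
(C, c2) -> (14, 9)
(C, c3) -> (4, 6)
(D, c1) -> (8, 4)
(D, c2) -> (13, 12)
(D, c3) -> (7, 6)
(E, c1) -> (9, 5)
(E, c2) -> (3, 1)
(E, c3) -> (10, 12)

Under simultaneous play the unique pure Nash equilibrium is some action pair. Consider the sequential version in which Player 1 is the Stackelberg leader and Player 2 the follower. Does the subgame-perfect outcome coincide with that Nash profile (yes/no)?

no

Solve by backward induction (Player 1 leads).
- A: BR = c3, leader payoff 3.
- B: BR = c3, leader payoff 7.
- C: BR = c1, leader payoff 3.
- D: BR = c2, leader payoff 13.
- E: BR = c3, leader payoff 10.
Player 1's induced payoffs are 3, 7, 3, 13, 10, so Player 1 commits to D. Subgame-perfect outcome: (D, c2) with payoffs (13, 12).
For the simultaneous game, intersect best replies.
Player 1's best replies: c1→B; c2→C; c3→E.
Player 2's best replies: A→c3; B→c3; C→c1; D→c2; E→c3.
Only (E, c3) has each player best-responding; Nash payoffs (10, 12).
Sequential outcome (D, c2) differs from the Nash profile (E, c3).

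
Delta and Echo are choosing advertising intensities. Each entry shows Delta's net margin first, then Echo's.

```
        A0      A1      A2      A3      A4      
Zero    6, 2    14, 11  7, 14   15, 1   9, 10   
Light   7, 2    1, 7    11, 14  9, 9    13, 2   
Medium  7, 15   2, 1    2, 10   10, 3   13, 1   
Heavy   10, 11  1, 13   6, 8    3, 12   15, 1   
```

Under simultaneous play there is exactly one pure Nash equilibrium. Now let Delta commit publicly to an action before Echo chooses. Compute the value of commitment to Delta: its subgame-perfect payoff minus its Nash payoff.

Solve by backward induction (Delta leads).
- Zero: BR = A2, leader payoff 7.
- Light: BR = A2, leader payoff 11.
- Medium: BR = A0, leader payoff 7.
- Heavy: BR = A1, leader payoff 1.
Delta's induced payoffs are 7, 11, 7, 1, so Delta commits to Light. Subgame-perfect outcome: (Light, A2) with payoffs (11, 14).
Now find the simultaneous Nash equilibrium.
Delta's best replies: A0→Heavy; A1→Zero; A2→Light; A3→Zero; A4→Heavy.
Echo's best replies: Zero→A2; Light→A2; Medium→A0; Heavy→A1.
Only (Light, A2) has each player best-responding; Nash payoffs (11, 14).
Delta's commitment gain: 11 − 11 = 0.

0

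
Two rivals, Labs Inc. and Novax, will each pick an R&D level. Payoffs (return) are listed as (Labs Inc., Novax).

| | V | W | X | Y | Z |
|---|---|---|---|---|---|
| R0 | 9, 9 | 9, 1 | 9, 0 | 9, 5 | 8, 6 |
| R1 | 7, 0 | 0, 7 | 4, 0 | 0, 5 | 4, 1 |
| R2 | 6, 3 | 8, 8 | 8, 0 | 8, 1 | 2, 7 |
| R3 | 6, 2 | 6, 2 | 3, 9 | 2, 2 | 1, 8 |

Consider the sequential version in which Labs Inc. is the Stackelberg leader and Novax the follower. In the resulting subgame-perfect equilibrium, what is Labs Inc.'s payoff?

Novax best-responds to each possible Labs Inc. move:
- R0: Novax compares 9, 1, 0, 5, 6 and picks V; Labs Inc. would get 9.
- R1: Novax compares 0, 7, 0, 5, 1 and picks W; Labs Inc. would get 0.
- R2: Novax compares 3, 8, 0, 1, 7 and picks W; Labs Inc. would get 8.
- R3: Novax compares 2, 2, 9, 2, 8 and picks X; Labs Inc. would get 3.
Labs Inc.'s induced payoffs are 9, 0, 8, 3, so Labs Inc. commits to R0. Subgame-perfect outcome: (R0, V) with payoffs (9, 9).

9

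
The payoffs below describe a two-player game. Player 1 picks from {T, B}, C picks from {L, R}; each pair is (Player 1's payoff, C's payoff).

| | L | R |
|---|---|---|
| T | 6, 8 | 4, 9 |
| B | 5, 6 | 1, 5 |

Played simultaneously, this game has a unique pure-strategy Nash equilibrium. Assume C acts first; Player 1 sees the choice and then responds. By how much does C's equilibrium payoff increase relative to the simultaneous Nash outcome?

Backward induction with C moving first.
- L → Player 1 plays T (best of 6, 5); C gets 8.
- R → Player 1 plays T (best of 4, 1); C gets 9.
Among 8, 9, the best is 9 at R. Subgame-perfect outcome: (T, R) with payoffs (4, 9).
Now find the simultaneous Nash equilibrium.
Player 1's best replies: L→T; R→T.
C's best replies: T→R; B→L.
Only (T, R) has each player best-responding; Nash payoffs (4, 9).
C's commitment gain: 9 − 9 = 0.

0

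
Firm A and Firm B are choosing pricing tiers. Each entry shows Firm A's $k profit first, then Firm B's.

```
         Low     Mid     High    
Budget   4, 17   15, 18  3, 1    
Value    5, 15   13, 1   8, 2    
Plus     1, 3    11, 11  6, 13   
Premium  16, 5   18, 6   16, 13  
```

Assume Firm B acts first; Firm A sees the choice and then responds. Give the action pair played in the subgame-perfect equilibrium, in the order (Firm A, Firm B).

Firm A best-responds to each possible Firm B move:
- Low: BR = Premium, leader payoff 5.
- Mid: BR = Premium, leader payoff 6.
- High: BR = Premium, leader payoff 13.
Maximizing over 5, 6, 13, Firm B chooses High. Subgame-perfect outcome: (Premium, High) with payoffs (16, 13).

(Premium, High)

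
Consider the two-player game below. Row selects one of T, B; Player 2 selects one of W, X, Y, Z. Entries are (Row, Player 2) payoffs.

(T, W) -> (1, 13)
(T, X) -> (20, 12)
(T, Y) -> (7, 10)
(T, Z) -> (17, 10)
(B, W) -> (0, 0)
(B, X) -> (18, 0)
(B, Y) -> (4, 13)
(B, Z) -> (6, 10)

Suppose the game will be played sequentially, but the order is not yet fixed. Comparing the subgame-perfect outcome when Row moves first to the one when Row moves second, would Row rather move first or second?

If Row leads: Player 2's best replies are T→W, B→Y; Row's induced payoffs 1, 4; outcome (B, Y), payoffs (4, 13).
If Player 2 leads: Row's best replies are W→T, X→T, Y→T, Z→T; Player 2's induced payoffs 13, 12, 10, 10; outcome (T, W), payoffs (1, 13).
Row gets 4 moving first and 1 moving second, so Row prefers to move first.

first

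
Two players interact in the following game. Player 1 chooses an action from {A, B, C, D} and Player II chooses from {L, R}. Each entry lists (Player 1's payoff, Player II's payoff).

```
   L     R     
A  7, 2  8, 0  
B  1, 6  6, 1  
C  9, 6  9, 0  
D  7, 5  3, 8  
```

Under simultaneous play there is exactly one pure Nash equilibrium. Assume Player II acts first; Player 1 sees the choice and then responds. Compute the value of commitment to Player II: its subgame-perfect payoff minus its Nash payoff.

Work backward from Player 1's decision.
- L → Player 1 plays C (best of 7, 1, 9, 7); Player II gets 6.
- R → Player 1 plays C (best of 8, 6, 9, 3); Player II gets 0.
Maximizing over 6, 0, Player II chooses L. Subgame-perfect outcome: (C, L) with payoffs (9, 6).
For the simultaneous game, intersect best replies.
Player 1's best replies: L→C; R→C.
Player II's best replies: A→L; B→L; C→L; D→R.
The unique mutual best reply is (C, L), giving (9, 6).
Player II's commitment gain: 6 − 6 = 0.

0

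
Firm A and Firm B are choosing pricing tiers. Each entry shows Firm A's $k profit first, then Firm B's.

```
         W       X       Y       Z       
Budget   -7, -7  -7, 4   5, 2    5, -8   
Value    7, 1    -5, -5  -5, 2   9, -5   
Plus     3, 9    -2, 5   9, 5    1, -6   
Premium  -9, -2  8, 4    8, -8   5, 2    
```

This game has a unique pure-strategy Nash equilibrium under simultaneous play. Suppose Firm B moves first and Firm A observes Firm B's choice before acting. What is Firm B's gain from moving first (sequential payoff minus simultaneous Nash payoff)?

1

Solve by backward induction (Firm B leads).
- W: BR = Value, leader payoff 1.
- X: BR = Premium, leader payoff 4.
- Y: BR = Plus, leader payoff 5.
- Z: BR = Value, leader payoff -5.
Among 1, 4, 5, -5, the best is 5 at Y. Subgame-perfect outcome: (Plus, Y) with payoffs (9, 5).
Now find the simultaneous Nash equilibrium.
Firm A's best replies: W→Value; X→Premium; Y→Plus; Z→Value.
Firm B's best replies: Budget→X; Value→Y; Plus→W; Premium→X.
Only (Premium, X) has each player best-responding; Nash payoffs (8, 4).
Firm B's commitment gain: 5 − 4 = 1.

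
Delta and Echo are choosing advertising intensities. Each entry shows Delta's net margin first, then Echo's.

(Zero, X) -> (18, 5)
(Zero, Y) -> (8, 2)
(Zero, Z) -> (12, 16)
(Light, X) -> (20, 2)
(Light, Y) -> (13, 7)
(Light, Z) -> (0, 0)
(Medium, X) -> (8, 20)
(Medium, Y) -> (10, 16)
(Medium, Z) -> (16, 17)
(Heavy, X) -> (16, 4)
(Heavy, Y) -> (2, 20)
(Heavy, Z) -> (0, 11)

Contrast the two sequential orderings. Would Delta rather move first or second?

If Delta leads: Echo's best replies are Zero→Z, Light→Y, Medium→X, Heavy→Y; Delta's induced payoffs 12, 13, 8, 2; outcome (Light, Y), payoffs (13, 7).
If Echo leads: Delta's best replies are X→Light, Y→Light, Z→Medium; Echo's induced payoffs 2, 7, 17; outcome (Medium, Z), payoffs (16, 17).
Delta gets 13 moving first and 16 moving second, so Delta prefers to move second.

second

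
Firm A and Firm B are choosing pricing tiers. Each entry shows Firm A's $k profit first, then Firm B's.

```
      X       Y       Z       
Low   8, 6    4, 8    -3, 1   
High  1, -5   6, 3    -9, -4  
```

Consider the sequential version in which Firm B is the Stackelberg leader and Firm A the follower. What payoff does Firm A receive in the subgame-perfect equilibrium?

8

Backward induction with Firm B moving first.
- X: Firm A compares 8, 1 and picks Low; Firm B would get 6.
- Y: Firm A compares 4, 6 and picks High; Firm B would get 3.
- Z: Firm A compares -3, -9 and picks Low; Firm B would get 1.
Among 6, 3, 1, the best is 6 at X. Subgame-perfect outcome: (Low, X) with payoffs (8, 6).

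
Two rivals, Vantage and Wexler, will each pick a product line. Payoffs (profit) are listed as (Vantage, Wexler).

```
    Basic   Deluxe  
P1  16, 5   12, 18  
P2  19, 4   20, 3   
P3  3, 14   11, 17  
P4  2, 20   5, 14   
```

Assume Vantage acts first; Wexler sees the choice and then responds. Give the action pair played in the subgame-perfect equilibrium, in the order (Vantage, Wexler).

(P2, Basic)

Wexler best-responds to each possible Vantage move:
- P1 → Wexler plays Deluxe (best of 5, 18); Vantage gets 12.
- P2 → Wexler plays Basic (best of 4, 3); Vantage gets 19.
- P3 → Wexler plays Deluxe (best of 14, 17); Vantage gets 11.
- P4 → Wexler plays Basic (best of 20, 14); Vantage gets 2.
Vantage's induced payoffs are 12, 19, 11, 2, so Vantage commits to P2. Subgame-perfect outcome: (P2, Basic) with payoffs (19, 4).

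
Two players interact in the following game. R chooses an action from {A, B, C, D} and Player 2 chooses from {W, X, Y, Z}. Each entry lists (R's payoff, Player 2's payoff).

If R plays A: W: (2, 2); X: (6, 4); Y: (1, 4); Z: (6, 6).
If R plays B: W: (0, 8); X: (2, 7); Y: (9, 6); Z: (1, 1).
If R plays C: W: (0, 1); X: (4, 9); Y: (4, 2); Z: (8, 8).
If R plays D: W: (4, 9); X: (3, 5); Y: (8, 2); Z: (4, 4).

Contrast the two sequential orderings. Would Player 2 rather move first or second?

first

If R leads: Player 2's best replies are A→Z, B→W, C→X, D→W; R's induced payoffs 6, 0, 4, 4; outcome (A, Z), payoffs (6, 6).
If Player 2 leads: R's best replies are W→D, X→A, Y→B, Z→C; Player 2's induced payoffs 9, 4, 6, 8; outcome (D, W), payoffs (4, 9).
Player 2 gets 9 moving first and 6 moving second, so Player 2 prefers to move first.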